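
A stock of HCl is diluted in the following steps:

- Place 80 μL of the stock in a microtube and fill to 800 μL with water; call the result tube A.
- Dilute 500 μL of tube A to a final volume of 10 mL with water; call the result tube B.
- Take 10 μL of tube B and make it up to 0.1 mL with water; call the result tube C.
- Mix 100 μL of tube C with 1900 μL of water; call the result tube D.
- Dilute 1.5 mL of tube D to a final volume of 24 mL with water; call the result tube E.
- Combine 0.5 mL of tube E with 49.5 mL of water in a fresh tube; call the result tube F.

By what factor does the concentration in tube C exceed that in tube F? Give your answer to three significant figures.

Step 1: 80 μL brought to 800 μL → factor 800/80 = 10
Step 2: 500 μL brought to 10 mL → factor 10000/500 = 20
Step 3: 10 μL brought to 0.1 mL → factor 100/10 = 10
Step 4: 100 μL + 1900 μL = 2000 μL total → factor 2000/100 = 20
Step 5: 1.5 mL brought to 24 mL → factor 24/1.5 = 16
Step 6: 0.5 mL + 49.5 mL = 50 mL total → factor 50/0.5 = 100
Dilution factor to tube C = 2000; to tube F = 6.4 × 10^7
[tube C]/[tube F] = (factor to tube F)/(factor to tube C) = 6.4 × 10^7/2000 = 3.20 × 10^4

3.20 × 10^4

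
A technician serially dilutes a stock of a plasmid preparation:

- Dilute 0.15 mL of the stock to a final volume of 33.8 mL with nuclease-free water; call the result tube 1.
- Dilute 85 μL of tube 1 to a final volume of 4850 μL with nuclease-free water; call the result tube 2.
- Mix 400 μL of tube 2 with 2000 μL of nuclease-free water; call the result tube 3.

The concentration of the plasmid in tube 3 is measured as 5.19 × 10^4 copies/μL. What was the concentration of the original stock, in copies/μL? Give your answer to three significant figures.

Step 1: 0.15 mL brought to 33.8 mL → factor 33.8/0.15 = 225.33
Step 2: 85 μL brought to 4850 μL → factor 4850/85 = 57.059
Step 3: 400 μL + 2000 μL = 2400 μL total → factor 2400/400 = 6
Overall dilution factor = 225.33 × 57.059 × 6 = 77144
Stock = 5.19 × 10^4 copies/μL × 77144 = 4.00 × 10^9 copies/μL

4.00 × 10^9 copies/μL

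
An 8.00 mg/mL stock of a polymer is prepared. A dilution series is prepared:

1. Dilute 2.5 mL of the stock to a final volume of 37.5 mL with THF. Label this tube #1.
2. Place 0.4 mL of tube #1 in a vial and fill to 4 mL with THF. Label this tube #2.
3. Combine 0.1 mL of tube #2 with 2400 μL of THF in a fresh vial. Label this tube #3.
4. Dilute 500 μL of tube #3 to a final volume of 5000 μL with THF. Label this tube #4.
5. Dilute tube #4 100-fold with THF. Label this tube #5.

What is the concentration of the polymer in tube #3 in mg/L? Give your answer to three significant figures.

2.13 mg/L

Step 1: 2.5 mL brought to 37.5 mL → factor 37.5/2.5 = 15
Step 2: 0.4 mL brought to 4 mL → factor 4/0.4 = 10
Step 3: 0.1 mL + 2400 μL = 2.5 mL total → factor 2.5/0.1 = 25
Dilution factor through tube #3 = 15 × 10 × 25 = 3750
[tube #3] = 8.00 mg/mL / 3750 = 0.002133 mg/mL = 2.13 mg/L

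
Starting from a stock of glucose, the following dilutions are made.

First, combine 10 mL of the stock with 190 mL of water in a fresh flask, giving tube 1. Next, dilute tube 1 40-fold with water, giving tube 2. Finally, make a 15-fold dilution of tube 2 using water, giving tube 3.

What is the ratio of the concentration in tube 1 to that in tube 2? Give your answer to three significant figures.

Step 1: 10 mL + 190 mL = 200 mL total → factor 200/10 = 20
Step 2: 40-fold → factor 40
Dilution factor to tube 1 = 20; to tube 2 = 800
[tube 1]/[tube 2] = (factor to tube 2)/(factor to tube 1) = 800/20 = 40.0

40.0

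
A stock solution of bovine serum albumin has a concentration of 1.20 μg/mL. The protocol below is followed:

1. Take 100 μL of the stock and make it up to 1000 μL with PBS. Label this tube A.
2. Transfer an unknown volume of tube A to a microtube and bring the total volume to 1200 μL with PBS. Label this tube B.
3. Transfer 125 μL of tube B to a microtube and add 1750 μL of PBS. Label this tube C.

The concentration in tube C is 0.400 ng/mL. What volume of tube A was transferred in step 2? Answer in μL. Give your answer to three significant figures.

Step 1: 100 μL brought to 1000 μL → factor 1000/100 = 10
Step 2: v brought to 1200 μL → factor = 1200 μL/v
Step 3: 125 μL + 1750 μL = 1875 μL total → factor 1875/125 = 15
Product of known-step factors = 150
Overall factor = 1.20 μg/mL / (0.400 ng/mL) = 3000
Step-2 factor = 3000 / 150 = 20
v = 1200 μL / 20 = 60.0 μL

60.0 μL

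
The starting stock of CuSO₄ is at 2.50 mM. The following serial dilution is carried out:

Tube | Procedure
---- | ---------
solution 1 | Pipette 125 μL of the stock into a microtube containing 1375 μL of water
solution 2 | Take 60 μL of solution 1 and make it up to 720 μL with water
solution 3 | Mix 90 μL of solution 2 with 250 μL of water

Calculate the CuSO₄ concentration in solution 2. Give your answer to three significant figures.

0.0174 mM

Step 1: 125 μL + 1375 μL = 1500 μL total → factor 1500/125 = 12
Step 2: 60 μL brought to 720 μL → factor 720/60 = 12
Dilution factor through solution 2 = 12 × 12 = 144
[solution 2] = 2.50 mM / 144 = 0.0174 mM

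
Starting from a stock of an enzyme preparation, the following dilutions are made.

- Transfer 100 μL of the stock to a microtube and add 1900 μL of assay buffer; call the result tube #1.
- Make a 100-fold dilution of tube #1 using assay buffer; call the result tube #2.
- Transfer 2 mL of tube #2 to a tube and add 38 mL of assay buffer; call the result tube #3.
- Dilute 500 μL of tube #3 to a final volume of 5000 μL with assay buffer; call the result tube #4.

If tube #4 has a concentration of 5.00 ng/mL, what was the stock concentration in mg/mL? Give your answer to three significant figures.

2.00 mg/mL

Step 1: 100 μL + 1900 μL = 2000 μL total → factor 2000/100 = 20
Step 2: 100-fold → factor 100
Step 3: 2 mL + 38 mL = 40 mL total → factor 40/2 = 20
Step 4: 500 μL brought to 5000 μL → factor 5000/500 = 10
Overall dilution factor = 20 × 100 × 20 × 10 = 4 × 10^5
Stock = 5.00 ng/mL × 4 × 10^5 = 2.000 × 10^6 ng/mL = 2.00 mg/mL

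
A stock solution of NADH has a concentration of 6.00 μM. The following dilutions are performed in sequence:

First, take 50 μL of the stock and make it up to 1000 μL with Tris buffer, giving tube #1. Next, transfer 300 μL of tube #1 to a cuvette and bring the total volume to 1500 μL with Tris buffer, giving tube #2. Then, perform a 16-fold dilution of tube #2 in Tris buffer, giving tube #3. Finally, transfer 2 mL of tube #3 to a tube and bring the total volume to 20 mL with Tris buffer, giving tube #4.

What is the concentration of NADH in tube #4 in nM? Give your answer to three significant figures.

Step 1: 50 μL brought to 1000 μL → factor 1000/50 = 20
Step 2: 300 μL brought to 1500 μL → factor 1500/300 = 5
Step 3: 16-fold → factor 16
Step 4: 2 mL brought to 20 mL → factor 20/2 = 10
Overall dilution factor = 20 × 5 × 16 × 10 = 16000
Final = 6.00 μM / 16000 = 0.0003750 μM = 0.375 nM

0.375 nM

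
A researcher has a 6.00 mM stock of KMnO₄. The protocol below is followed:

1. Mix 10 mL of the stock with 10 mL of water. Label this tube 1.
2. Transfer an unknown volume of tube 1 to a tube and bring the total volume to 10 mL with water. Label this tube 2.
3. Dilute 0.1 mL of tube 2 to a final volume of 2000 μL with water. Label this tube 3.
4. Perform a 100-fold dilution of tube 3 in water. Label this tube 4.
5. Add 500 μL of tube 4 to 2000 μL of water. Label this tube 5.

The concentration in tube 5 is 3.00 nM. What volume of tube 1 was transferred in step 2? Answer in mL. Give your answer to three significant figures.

0.100 mL

Step 1: 10 mL + 10 mL = 20 mL total → factor 20/10 = 2
Step 2: v brought to 10 mL → factor = 10 mL/v
Step 3: 0.1 mL brought to 2000 μL → factor 2/0.1 = 20
Step 4: 100-fold → factor 100
Step 5: 500 μL + 2000 μL = 2500 μL total → factor 2500/500 = 5
Product of known-step factors = 20000
Overall factor = 6.00 mM / (3.00 nM) = 2 × 10^6
Step-2 factor = 2 × 10^6 / 20000 = 100
v = 10 mL / 100 = 0.100 mL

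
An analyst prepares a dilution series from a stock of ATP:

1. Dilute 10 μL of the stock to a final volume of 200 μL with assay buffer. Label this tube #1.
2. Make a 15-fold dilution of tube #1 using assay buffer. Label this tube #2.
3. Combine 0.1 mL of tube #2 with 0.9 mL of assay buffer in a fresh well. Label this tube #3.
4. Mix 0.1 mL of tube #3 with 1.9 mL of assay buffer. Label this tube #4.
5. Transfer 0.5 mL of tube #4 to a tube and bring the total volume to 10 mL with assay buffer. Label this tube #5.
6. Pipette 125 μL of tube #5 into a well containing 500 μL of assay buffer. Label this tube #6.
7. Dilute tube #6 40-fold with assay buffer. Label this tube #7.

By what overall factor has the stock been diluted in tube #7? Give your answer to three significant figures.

2.40 × 10^8

Step 1: 10 μL brought to 200 μL → factor 200/10 = 20
Step 2: 15-fold → factor 15
Step 3: 0.1 mL + 0.9 mL = 1 mL total → factor 1/0.1 = 10
Step 4: 0.1 mL + 1.9 mL = 2 mL total → factor 2/0.1 = 20
Step 5: 0.5 mL brought to 10 mL → factor 10/0.5 = 20
Step 6: 125 μL + 500 μL = 625 μL total → factor 625/125 = 5
Step 7: 40-fold → factor 40
Overall dilution factor = 20 × 15 × 10 × 20 × 20 × 5 × 40 = 2.4 × 10^8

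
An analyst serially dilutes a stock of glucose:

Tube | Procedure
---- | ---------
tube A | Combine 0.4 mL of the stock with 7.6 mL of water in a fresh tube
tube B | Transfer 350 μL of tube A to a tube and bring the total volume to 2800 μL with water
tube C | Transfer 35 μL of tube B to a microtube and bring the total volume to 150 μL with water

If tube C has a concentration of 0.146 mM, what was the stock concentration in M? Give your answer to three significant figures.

Step 1: 0.4 mL + 7.6 mL = 8 mL total → factor 8/0.4 = 20
Step 2: 350 μL brought to 2800 μL → factor 2800/350 = 8
Step 3: 35 μL brought to 150 μL → factor 150/35 = 4.2857
Overall dilution factor = 20 × 8 × 4.2857 = 685.71
Stock = 0.146 mM × 685.71 = 100.1 mM = 0.100 M

0.100 M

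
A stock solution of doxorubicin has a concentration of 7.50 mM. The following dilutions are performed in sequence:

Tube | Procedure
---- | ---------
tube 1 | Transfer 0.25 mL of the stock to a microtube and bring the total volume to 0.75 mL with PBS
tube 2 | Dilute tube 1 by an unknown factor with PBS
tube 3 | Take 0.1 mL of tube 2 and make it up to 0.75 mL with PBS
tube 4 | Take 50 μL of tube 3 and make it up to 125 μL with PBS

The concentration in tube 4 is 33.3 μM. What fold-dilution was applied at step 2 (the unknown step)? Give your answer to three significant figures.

4.00-fold

Step 1: 0.25 mL brought to 0.75 mL → factor 0.75/0.25 = 3
Step 2: unknown factor x
Step 3: 0.1 mL brought to 0.75 mL → factor 0.75/0.1 = 7.5
Step 4: 50 μL brought to 125 μL → factor 125/50 = 2.5
Product of known-step factors = 56.25
Overall factor = 7.50 mM / (33.3 μM) = 225.23
x = 225.23 / 56.25 = 4.00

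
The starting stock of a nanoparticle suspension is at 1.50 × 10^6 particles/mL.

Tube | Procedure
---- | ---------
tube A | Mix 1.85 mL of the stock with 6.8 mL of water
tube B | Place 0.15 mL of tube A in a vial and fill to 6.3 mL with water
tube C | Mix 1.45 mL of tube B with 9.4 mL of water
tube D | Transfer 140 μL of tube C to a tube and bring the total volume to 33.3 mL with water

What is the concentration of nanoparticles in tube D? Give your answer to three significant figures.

Step 1: 1.85 mL + 6.8 mL = 8.65 mL total → factor 8.65/1.85 = 4.6757
Step 2: 0.15 mL brought to 6.3 mL → factor 6.3/0.15 = 42
Step 3: 1.45 mL + 9.4 mL = 10.85 mL total → factor 10.85/1.45 = 7.4828
Step 4: 140 μL brought to 33.3 mL → factor 33300/140 = 237.86
Overall dilution factor = 4.6757 × 42 × 7.4828 × 237.86 = 3.4952 × 10^5
Final = 1.50 × 10^6 particles/mL / 3.4952 × 10^5 = 4.29 particles/mL

4.29 particles/mL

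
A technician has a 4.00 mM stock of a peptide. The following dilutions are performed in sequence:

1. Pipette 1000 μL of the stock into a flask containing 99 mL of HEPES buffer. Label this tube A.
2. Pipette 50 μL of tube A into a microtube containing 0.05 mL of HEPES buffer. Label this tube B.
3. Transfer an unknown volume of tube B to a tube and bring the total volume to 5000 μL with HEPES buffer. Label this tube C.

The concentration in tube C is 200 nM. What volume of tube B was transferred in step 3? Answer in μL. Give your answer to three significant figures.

Step 1: 1000 μL + 99 mL = 1 × 10^5 μL total → factor 1 × 10^5/1000 = 100
Step 2: 50 μL + 0.05 mL = 100 μL total → factor 100/50 = 2
Step 3: v brought to 5000 μL → factor = 5000 μL/v
Product of known-step factors = 200
Overall factor = 4.00 mM / (200 nM) = 20000
Step-3 factor = 20000 / 200 = 100
v = 5000 μL / 100 = 50.0 μL

50.0 μL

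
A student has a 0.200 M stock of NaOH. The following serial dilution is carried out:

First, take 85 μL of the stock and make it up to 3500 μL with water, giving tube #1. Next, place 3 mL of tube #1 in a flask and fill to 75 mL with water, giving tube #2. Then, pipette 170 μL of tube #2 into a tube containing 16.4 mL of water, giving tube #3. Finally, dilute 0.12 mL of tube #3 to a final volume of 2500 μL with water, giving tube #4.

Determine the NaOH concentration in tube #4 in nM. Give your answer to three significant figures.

Step 1: 85 μL brought to 3500 μL → factor 3500/85 = 41.176
Step 2: 3 mL brought to 75 mL → factor 75/3 = 25
Step 3: 170 μL + 16.4 mL = 16570 μL total → factor 16570/170 = 97.471
Step 4: 0.12 mL brought to 2500 μL → factor 2.5/0.12 = 20.833
Overall dilution factor = 41.176 × 25 × 97.471 × 20.833 = 2.0904 × 10^6
Final = 0.200 M / 2.0904 × 10^6 = 9.568 × 10^-8 M = 95.7 nM

95.7 nM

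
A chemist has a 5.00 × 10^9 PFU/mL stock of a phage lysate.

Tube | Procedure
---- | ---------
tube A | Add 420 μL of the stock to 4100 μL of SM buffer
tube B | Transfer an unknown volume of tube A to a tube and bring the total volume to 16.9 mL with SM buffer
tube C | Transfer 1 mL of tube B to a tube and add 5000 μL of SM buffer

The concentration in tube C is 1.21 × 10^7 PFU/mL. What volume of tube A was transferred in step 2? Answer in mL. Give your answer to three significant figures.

Step 1: 420 μL + 4100 μL = 4520 μL total → factor 4520/420 = 10.762
Step 2: v brought to 16.9 mL → factor = 16.9 mL/v
Step 3: 1 mL + 5000 μL = 6 mL total → factor 6/1 = 6
Product of known-step factors = 64.571
Overall factor = 5.00 × 10^9 PFU/mL / (1.21 × 10^7 PFU/mL) = 413.22
Step-2 factor = 413.22 / 64.571 = 6.3995
v = 16.9 mL / 6.3995 = 2.64 mL

2.64 mL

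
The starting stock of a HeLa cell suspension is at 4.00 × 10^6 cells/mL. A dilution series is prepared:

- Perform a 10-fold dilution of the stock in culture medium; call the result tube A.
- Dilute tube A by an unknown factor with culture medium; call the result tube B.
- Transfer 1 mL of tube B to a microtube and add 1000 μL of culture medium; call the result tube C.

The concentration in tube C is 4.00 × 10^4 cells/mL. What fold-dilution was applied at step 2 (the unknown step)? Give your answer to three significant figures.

5.00-fold

Step 1: 10-fold → factor 10
Step 2: unknown factor x
Step 3: 1 mL + 1000 μL = 2 mL total → factor 2/1 = 2
Product of known-step factors = 20
Overall factor = 4.00 × 10^6 cells/mL / (4.00 × 10^4 cells/mL) = 100
x = 100 / 20 = 5.00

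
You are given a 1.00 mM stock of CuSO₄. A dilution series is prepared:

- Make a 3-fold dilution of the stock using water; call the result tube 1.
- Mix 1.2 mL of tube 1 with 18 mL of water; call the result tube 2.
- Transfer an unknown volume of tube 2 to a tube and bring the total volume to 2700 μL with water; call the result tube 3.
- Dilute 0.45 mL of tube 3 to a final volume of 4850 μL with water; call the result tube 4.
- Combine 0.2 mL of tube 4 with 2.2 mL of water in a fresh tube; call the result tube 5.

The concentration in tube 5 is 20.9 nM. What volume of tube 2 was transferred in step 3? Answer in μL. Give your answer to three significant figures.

Step 1: 3-fold → factor 3
Step 2: 1.2 mL + 18 mL = 19.2 mL total → factor 19.2/1.2 = 16
Step 3: v brought to 2700 μL → factor = 2700 μL/v
Step 4: 0.45 mL brought to 4850 μL → factor 4.85/0.45 = 10.778
Step 5: 0.2 mL + 2.2 mL = 2.4 mL total → factor 2.4/0.2 = 12
Product of known-step factors = 6208
Overall factor = 1.00 mM / (20.9 nM) = 47847
Step-3 factor = 47847 / 6208 = 7.7073
v = 2700 μL / 7.7073 = 350 μL

350 μL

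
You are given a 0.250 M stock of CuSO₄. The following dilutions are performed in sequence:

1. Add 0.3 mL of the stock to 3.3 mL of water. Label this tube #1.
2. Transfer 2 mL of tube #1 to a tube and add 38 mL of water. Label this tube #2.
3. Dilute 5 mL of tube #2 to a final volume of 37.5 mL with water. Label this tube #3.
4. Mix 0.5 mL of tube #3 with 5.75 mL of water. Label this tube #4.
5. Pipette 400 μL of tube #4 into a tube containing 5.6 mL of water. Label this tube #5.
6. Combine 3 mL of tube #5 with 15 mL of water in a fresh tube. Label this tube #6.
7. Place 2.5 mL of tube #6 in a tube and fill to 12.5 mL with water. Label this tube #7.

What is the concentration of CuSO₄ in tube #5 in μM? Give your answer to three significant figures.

0.741 μM

Step 1: 0.3 mL + 3.3 mL = 3.6 mL total → factor 3.6/0.3 = 12
Step 2: 2 mL + 38 mL = 40 mL total → factor 40/2 = 20
Step 3: 5 mL brought to 37.5 mL → factor 37.5/5 = 7.5
Step 4: 0.5 mL + 5.75 mL = 6.25 mL total → factor 6.25/0.5 = 12.5
Step 5: 400 μL + 5.6 mL = 6000 μL total → factor 6000/400 = 15
Dilution factor through tube #5 = 12 × 20 × 7.5 × 12.5 × 15 = 3.375 × 10^5
[tube #5] = 0.250 M / 3.375 × 10^5 = 7.407 × 10^-7 M = 0.741 μM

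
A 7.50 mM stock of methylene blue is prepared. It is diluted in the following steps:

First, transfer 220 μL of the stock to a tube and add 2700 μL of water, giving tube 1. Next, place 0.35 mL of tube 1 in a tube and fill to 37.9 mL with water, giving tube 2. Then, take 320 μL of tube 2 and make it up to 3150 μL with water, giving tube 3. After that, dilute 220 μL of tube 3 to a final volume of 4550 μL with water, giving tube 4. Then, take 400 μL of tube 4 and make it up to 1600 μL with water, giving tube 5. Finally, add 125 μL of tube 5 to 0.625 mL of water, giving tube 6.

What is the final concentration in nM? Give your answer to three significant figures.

Step 1: 220 μL + 2700 μL = 2920 μL total → factor 2920/220 = 13.273
Step 2: 0.35 mL brought to 37.9 mL → factor 37.9/0.35 = 108.29
Step 3: 320 μL brought to 3150 μL → factor 3150/320 = 9.8438
Step 4: 220 μL brought to 4550 μL → factor 4550/220 = 20.682
Step 5: 400 μL brought to 1600 μL → factor 1600/400 = 4
Step 6: 125 μL + 0.625 mL = 750 μL total → factor 750/125 = 6
Overall dilution factor = 13.273 × 108.29 × 9.8438 × 20.682 × 4 × 6 = 7.0225 × 10^6
Final = 7.50 mM / 7.0225 × 10^6 = 1.068 × 10^-6 mM = 1.07 nM

1.07 nM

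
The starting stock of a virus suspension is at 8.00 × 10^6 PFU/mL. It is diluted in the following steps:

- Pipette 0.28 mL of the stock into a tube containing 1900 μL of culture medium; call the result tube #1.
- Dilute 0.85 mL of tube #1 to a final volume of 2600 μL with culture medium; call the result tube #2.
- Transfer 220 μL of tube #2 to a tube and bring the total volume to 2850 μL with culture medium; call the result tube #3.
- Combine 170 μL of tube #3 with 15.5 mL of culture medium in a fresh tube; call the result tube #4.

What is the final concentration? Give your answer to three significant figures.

Step 1: 0.28 mL + 1900 μL = 2.18 mL total → factor 2.18/0.28 = 7.7857
Step 2: 0.85 mL brought to 2600 μL → factor 2.6/0.85 = 3.0588
Step 3: 220 μL brought to 2850 μL → factor 2850/220 = 12.955
Step 4: 170 μL + 15.5 mL = 15670 μL total → factor 15670/170 = 92.176
Overall dilution factor = 7.7857 × 3.0588 × 12.955 × 92.176 = 28438
Final = 8.00 × 10^6 PFU/mL / 28438 = 281 PFU/mL

281 PFU/mL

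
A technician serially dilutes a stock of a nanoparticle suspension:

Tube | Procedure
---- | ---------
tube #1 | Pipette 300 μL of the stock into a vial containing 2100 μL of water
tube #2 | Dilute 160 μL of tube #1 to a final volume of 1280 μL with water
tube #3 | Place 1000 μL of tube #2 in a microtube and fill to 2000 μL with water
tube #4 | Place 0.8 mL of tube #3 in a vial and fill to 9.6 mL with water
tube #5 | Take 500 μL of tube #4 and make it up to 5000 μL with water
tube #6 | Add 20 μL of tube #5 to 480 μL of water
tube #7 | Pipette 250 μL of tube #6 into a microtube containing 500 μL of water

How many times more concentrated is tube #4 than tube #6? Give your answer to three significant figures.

250

Step 1: 300 μL + 2100 μL = 2400 μL total → factor 2400/300 = 8
Step 2: 160 μL brought to 1280 μL → factor 1280/160 = 8
Step 3: 1000 μL brought to 2000 μL → factor 2000/1000 = 2
Step 4: 0.8 mL brought to 9.6 mL → factor 9.6/0.8 = 12
Step 5: 500 μL brought to 5000 μL → factor 5000/500 = 10
Step 6: 20 μL + 480 μL = 500 μL total → factor 500/20 = 25
Dilution factor to tube #4 = 1536; to tube #6 = 3.84 × 10^5
[tube #4]/[tube #6] = (factor to tube #6)/(factor to tube #4) = 3.84 × 10^5/1536 = 250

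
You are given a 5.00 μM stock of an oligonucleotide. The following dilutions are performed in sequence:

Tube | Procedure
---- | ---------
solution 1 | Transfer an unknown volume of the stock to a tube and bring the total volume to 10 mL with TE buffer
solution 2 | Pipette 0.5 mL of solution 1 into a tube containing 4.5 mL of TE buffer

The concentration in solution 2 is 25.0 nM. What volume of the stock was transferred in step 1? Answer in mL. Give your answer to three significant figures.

0.500 mL

Step 1: v brought to 10 mL → factor = 10 mL/v
Step 2: 0.5 mL + 4.5 mL = 5 mL total → factor 5/0.5 = 10
Product of known-step factors = 10
Overall factor = 5.00 μM / (25.0 nM) = 200
Step-1 factor = 200 / 10 = 20
v = 10 mL / 20 = 0.500 mL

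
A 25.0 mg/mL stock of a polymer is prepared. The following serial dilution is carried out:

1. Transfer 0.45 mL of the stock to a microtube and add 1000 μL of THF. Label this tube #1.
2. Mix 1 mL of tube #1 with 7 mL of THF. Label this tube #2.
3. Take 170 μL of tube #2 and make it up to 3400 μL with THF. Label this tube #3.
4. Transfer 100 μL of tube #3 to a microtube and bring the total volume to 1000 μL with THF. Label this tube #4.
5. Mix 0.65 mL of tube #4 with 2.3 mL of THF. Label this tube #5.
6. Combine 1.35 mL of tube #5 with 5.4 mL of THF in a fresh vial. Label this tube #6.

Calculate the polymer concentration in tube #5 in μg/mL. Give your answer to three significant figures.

Step 1: 0.45 mL + 1000 μL = 1.45 mL total → factor 1.45/0.45 = 3.2222
Step 2: 1 mL + 7 mL = 8 mL total → factor 8/1 = 8
Step 3: 170 μL brought to 3400 μL → factor 3400/170 = 20
Step 4: 100 μL brought to 1000 μL → factor 1000/100 = 10
Step 5: 0.65 mL + 2.3 mL = 2.95 mL total → factor 2.95/0.65 = 4.5385
Dilution factor through tube #5 = 3.2222 × 8 × 20 × 10 × 4.5385 = 23398
[tube #5] = 25.0 mg/mL / 23398 = 0.001068 mg/mL = 1.07 μg/mL

1.07 μg/mL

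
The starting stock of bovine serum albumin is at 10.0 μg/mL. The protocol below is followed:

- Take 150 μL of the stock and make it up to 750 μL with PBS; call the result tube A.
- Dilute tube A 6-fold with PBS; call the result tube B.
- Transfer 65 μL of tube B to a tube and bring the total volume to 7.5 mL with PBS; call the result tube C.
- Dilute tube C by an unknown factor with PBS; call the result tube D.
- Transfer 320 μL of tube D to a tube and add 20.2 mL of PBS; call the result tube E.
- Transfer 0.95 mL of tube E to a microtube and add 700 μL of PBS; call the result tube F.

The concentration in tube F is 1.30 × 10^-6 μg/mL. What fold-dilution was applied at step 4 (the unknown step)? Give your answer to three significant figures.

Step 1: 150 μL brought to 750 μL → factor 750/150 = 5
Step 2: 6-fold → factor 6
Step 3: 65 μL brought to 7.5 mL → factor 7500/65 = 115.38
Step 4: unknown factor x
Step 5: 320 μL + 20.2 mL = 20520 μL total → factor 20520/320 = 64.125
Step 6: 0.95 mL + 700 μL = 1.65 mL total → factor 1.65/0.95 = 1.7368
Product of known-step factors = 3.8553 × 10^5
Overall factor = 10.0 μg/mL / (1.30 × 10^-6 μg/mL) = 7.6923 × 10^6
x = 7.6923 × 10^6 / 3.8553 × 10^5 = 20.0

20.0-fold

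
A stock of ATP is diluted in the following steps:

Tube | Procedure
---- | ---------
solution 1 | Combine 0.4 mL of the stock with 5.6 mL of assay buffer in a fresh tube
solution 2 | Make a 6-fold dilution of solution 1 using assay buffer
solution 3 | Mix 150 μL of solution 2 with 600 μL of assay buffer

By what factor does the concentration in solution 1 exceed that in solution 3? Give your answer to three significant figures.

Step 1: 0.4 mL + 5.6 mL = 6 mL total → factor 6/0.4 = 15
Step 2: 6-fold → factor 6
Step 3: 150 μL + 600 μL = 750 μL total → factor 750/150 = 5
Dilution factor to solution 1 = 15; to solution 3 = 450
[solution 1]/[solution 3] = (factor to solution 3)/(factor to solution 1) = 450/15 = 30.0

30.0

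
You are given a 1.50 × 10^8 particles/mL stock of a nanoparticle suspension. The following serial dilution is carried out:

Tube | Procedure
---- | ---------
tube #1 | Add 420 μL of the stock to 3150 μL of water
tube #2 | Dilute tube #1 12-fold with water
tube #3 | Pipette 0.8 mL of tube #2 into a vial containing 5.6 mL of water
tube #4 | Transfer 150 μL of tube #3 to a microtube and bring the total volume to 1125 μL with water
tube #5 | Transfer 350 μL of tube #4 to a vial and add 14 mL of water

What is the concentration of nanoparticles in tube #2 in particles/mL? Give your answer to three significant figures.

1.47 × 10^6 particles/mL

Step 1: 420 μL + 3150 μL = 3570 μL total → factor 3570/420 = 8.5
Step 2: 12-fold → factor 12
Dilution factor through tube #2 = 8.5 × 12 = 102
[tube #2] = 1.50 × 10^8 particles/mL / 102 = 1.47 × 10^6 particles/mL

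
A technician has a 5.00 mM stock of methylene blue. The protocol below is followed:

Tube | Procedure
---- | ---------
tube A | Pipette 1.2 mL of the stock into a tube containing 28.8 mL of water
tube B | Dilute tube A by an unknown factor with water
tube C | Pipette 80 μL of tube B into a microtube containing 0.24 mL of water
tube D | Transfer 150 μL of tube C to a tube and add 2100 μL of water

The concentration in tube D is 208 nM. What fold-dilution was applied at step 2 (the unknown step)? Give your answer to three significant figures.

Step 1: 1.2 mL + 28.8 mL = 30 mL total → factor 30/1.2 = 25
Step 2: unknown factor x
Step 3: 80 μL + 0.24 mL = 320 μL total → factor 320/80 = 4
Step 4: 150 μL + 2100 μL = 2250 μL total → factor 2250/150 = 15
Product of known-step factors = 1500
Overall factor = 5.00 mM / (208 nM) = 24038
x = 24038 / 1500 = 16.0

16.0-fold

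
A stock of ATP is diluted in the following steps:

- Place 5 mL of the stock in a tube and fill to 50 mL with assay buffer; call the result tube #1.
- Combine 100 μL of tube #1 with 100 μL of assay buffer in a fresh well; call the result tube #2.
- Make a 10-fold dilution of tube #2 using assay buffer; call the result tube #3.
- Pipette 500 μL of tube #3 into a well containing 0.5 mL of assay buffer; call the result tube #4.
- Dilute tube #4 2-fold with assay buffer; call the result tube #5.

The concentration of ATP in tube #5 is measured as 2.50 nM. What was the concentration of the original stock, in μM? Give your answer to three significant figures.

2.00 μM

Step 1: 5 mL brought to 50 mL → factor 50/5 = 10
Step 2: 100 μL + 100 μL = 200 μL total → factor 200/100 = 2
Step 3: 10-fold → factor 10
Step 4: 500 μL + 0.5 mL = 1000 μL total → factor 1000/500 = 2
Step 5: 2-fold → factor 2
Overall dilution factor = 10 × 2 × 10 × 2 × 2 = 800
Stock = 2.50 nM × 800 = 2000 nM = 2.00 μM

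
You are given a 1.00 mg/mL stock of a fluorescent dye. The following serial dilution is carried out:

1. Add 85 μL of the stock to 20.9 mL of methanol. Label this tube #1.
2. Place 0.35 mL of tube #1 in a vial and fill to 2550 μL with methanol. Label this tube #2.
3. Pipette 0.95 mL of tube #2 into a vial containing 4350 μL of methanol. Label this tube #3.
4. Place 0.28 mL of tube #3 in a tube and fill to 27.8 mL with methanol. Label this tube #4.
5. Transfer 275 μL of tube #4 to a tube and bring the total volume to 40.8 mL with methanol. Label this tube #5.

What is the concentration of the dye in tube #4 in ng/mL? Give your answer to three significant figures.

1.00 ng/mL

Step 1: 85 μL + 20.9 mL = 20985 μL total → factor 20985/85 = 246.88
Step 2: 0.35 mL brought to 2550 μL → factor 2.55/0.35 = 7.2857
Step 3: 0.95 mL + 4350 μL = 5.3 mL total → factor 5.3/0.95 = 5.5789
Step 4: 0.28 mL brought to 27.8 mL → factor 27.8/0.28 = 99.286
Dilution factor through tube #4 = 246.88 × 7.2857 × 5.5789 × 99.286 = 9.9633 × 10^5
[tube #4] = 1.00 mg/mL / 9.9633 × 10^5 = 1.004 × 10^-6 mg/mL = 1.00 ng/mL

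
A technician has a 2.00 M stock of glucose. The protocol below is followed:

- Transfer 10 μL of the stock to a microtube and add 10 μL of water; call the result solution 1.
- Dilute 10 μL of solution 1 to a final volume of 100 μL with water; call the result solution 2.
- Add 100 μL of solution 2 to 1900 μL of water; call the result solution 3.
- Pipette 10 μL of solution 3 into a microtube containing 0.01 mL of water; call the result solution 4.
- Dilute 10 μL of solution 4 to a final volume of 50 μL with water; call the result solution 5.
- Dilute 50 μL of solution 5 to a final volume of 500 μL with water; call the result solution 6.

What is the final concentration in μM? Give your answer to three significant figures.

50.0 μM

Step 1: 10 μL + 10 μL = 20 μL total → factor 20/10 = 2
Step 2: 10 μL brought to 100 μL → factor 100/10 = 10
Step 3: 100 μL + 1900 μL = 2000 μL total → factor 2000/100 = 20
Step 4: 10 μL + 0.01 mL = 20 μL total → factor 20/10 = 2
Step 5: 10 μL brought to 50 μL → factor 50/10 = 5
Step 6: 50 μL brought to 500 μL → factor 500/50 = 10
Overall dilution factor = 2 × 10 × 20 × 2 × 5 × 10 = 40000
Final = 2.00 M / 40000 = 5.000 × 10^-5 M = 50.0 μM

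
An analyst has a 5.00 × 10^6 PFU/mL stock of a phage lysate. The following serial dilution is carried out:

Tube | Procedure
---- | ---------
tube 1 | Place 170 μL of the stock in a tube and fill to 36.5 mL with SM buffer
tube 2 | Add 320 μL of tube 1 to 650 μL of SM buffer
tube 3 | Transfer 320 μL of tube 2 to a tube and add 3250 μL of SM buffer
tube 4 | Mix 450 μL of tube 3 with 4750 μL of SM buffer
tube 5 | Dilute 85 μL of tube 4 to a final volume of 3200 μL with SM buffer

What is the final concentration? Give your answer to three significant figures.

1.58 PFU/mL

Step 1: 170 μL brought to 36.5 mL → factor 36500/170 = 214.71
Step 2: 320 μL + 650 μL = 970 μL total → factor 970/320 = 3.0312
Step 3: 320 μL + 3250 μL = 3570 μL total → factor 3570/320 = 11.156
Step 4: 450 μL + 4750 μL = 5200 μL total → factor 5200/450 = 11.556
Step 5: 85 μL brought to 3200 μL → factor 3200/85 = 37.647
Overall dilution factor = 214.71 × 3.0312 × 11.156 × 11.556 × 37.647 = 3.1587 × 10^6
Final = 5.00 × 10^6 PFU/mL / 3.1587 × 10^6 = 1.58 PFU/mL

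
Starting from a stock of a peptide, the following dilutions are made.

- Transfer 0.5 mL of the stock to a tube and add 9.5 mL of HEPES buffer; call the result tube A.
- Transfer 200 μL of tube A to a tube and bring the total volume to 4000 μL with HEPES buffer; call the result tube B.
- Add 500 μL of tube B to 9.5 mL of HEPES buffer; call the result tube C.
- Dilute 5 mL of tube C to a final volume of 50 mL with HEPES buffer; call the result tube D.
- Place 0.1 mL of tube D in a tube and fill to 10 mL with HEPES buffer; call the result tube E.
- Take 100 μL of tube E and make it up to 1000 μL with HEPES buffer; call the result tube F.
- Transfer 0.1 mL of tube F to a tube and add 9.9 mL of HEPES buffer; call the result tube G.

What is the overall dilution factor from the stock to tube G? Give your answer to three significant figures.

8.00 × 10^9

Step 1: 0.5 mL + 9.5 mL = 10 mL total → factor 10/0.5 = 20
Step 2: 200 μL brought to 4000 μL → factor 4000/200 = 20
Step 3: 500 μL + 9.5 mL = 10000 μL total → factor 10000/500 = 20
Step 4: 5 mL brought to 50 mL → factor 50/5 = 10
Step 5: 0.1 mL brought to 10 mL → factor 10/0.1 = 100
Step 6: 100 μL brought to 1000 μL → factor 1000/100 = 10
Step 7: 0.1 mL + 9.9 mL = 10 mL total → factor 10/0.1 = 100
Overall dilution factor = 20 × 20 × 20 × 10 × 100 × 10 × 100 = 8 × 10^9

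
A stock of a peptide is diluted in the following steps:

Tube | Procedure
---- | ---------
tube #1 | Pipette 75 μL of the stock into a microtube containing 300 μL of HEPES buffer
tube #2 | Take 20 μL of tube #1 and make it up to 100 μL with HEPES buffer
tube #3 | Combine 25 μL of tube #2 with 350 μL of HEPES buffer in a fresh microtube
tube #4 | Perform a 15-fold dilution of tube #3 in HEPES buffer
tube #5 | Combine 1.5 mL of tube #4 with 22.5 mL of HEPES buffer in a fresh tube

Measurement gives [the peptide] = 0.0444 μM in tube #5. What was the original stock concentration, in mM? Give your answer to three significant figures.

4.00 mM

Step 1: 75 μL + 300 μL = 375 μL total → factor 375/75 = 5
Step 2: 20 μL brought to 100 μL → factor 100/20 = 5
Step 3: 25 μL + 350 μL = 375 μL total → factor 375/25 = 15
Step 4: 15-fold → factor 15
Step 5: 1.5 mL + 22.5 mL = 24 mL total → factor 24/1.5 = 16
Overall dilution factor = 5 × 5 × 15 × 15 × 16 = 90000
Stock = 0.0444 μM × 90000 = 3996 μM = 4.00 mM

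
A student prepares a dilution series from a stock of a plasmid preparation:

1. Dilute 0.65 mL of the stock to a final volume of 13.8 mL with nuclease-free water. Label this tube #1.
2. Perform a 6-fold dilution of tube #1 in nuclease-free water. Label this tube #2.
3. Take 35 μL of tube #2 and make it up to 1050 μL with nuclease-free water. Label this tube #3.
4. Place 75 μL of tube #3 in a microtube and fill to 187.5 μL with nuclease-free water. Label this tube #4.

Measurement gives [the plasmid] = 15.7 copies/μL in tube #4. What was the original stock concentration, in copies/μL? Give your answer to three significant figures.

Step 1: 0.65 mL brought to 13.8 mL → factor 13.8/0.65 = 21.231
Step 2: 6-fold → factor 6
Step 3: 35 μL brought to 1050 μL → factor 1050/35 = 30
Step 4: 75 μL brought to 187.5 μL → factor 187.5/75 = 2.5
Overall dilution factor = 21.231 × 6 × 30 × 2.5 = 9553.8
Stock = 15.7 copies/μL × 9553.8 = 1.50 × 10^5 copies/μL

1.50 × 10^5 copies/μL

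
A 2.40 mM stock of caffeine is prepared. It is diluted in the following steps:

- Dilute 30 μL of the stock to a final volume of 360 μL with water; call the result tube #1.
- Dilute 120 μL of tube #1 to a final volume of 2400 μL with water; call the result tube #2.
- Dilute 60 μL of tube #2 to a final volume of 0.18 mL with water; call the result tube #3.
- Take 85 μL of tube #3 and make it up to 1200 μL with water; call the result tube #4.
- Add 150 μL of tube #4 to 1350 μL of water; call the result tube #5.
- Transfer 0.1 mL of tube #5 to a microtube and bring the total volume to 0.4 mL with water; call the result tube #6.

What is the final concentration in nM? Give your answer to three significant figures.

Step 1: 30 μL brought to 360 μL → factor 360/30 = 12
Step 2: 120 μL brought to 2400 μL → factor 2400/120 = 20
Step 3: 60 μL brought to 0.18 mL → factor 180/60 = 3
Step 4: 85 μL brought to 1200 μL → factor 1200/85 = 14.118
Step 5: 150 μL + 1350 μL = 1500 μL total → factor 1500/150 = 10
Step 6: 0.1 mL brought to 0.4 mL → factor 0.4/0.1 = 4
Overall dilution factor = 12 × 20 × 3 × 14.118 × 10 × 4 = 4.0659 × 10^5
Final = 2.40 mM / 4.0659 × 10^5 = 5.903 × 10^-6 mM = 5.90 nM

5.90 nM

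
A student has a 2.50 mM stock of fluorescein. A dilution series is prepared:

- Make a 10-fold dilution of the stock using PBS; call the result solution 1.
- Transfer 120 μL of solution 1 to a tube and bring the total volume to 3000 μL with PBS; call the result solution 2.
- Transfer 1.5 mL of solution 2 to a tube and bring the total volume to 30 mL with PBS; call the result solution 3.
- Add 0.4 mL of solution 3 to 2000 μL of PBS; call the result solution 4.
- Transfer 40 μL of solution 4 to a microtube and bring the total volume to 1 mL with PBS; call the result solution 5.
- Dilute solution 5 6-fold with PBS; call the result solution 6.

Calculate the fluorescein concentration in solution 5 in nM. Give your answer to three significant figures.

3.33 nM

Step 1: 10-fold → factor 10
Step 2: 120 μL brought to 3000 μL → factor 3000/120 = 25
Step 3: 1.5 mL brought to 30 mL → factor 30/1.5 = 20
Step 4: 0.4 mL + 2000 μL = 2.4 mL total → factor 2.4/0.4 = 6
Step 5: 40 μL brought to 1 mL → factor 1000/40 = 25
Dilution factor through solution 5 = 10 × 25 × 20 × 6 × 25 = 7.5 × 10^5
[solution 5] = 2.50 mM / 7.5 × 10^5 = 3.333 × 10^-6 mM = 3.33 nM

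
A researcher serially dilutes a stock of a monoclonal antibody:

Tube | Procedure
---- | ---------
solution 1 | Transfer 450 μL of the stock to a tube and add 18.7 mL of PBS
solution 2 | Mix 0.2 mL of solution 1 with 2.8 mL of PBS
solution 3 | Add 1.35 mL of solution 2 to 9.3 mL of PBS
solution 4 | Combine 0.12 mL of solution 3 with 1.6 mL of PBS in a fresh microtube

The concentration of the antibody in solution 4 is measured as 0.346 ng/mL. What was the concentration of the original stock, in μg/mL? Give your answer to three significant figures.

25.0 μg/mL

Step 1: 450 μL + 18.7 mL = 19150 μL total → factor 19150/450 = 42.556
Step 2: 0.2 mL + 2.8 mL = 3 mL total → factor 3/0.2 = 15
Step 3: 1.35 mL + 9.3 mL = 10.65 mL total → factor 10.65/1.35 = 7.8889
Step 4: 0.12 mL + 1.6 mL = 1.72 mL total → factor 1.72/0.12 = 14.333
Overall dilution factor = 42.556 × 15 × 7.8889 × 14.333 = 72179
Stock = 0.346 ng/mL × 72179 = 2.497 × 10^4 ng/mL = 25.0 μg/mL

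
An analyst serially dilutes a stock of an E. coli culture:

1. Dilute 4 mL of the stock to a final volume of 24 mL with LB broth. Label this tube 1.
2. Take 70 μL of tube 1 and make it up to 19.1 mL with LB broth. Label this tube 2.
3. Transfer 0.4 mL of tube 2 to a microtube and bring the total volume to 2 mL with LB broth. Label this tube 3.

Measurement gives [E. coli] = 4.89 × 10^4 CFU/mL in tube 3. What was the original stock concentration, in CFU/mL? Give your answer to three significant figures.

Step 1: 4 mL brought to 24 mL → factor 24/4 = 6
Step 2: 70 μL brought to 19.1 mL → factor 19100/70 = 272.86
Step 3: 0.4 mL brought to 2 mL → factor 2/0.4 = 5
Overall dilution factor = 6 × 272.86 × 5 = 8185.7
Stock = 4.89 × 10^4 CFU/mL × 8185.7 = 4.00 × 10^8 CFU/mL

4.00 × 10^8 CFU/mL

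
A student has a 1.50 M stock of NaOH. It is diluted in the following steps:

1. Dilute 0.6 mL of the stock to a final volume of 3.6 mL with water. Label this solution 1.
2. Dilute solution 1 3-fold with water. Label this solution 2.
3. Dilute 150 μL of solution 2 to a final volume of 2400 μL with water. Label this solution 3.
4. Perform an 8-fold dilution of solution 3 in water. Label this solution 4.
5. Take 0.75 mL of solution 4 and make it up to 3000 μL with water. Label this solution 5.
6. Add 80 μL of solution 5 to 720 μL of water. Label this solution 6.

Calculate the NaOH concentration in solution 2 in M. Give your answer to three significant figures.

0.0833 M

Step 1: 0.6 mL brought to 3.6 mL → factor 3.6/0.6 = 6
Step 2: 3-fold → factor 3
Dilution factor through solution 2 = 6 × 3 = 18
[solution 2] = 1.50 M / 18 = 0.0833 M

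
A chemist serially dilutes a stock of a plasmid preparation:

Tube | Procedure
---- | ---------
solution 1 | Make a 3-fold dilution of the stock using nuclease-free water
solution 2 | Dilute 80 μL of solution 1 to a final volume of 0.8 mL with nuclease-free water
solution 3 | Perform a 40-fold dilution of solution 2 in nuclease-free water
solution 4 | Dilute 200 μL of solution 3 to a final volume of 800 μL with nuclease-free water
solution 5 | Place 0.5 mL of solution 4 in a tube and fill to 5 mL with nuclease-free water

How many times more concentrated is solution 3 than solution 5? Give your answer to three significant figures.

40.0

Step 1: 3-fold → factor 3
Step 2: 80 μL brought to 0.8 mL → factor 800/80 = 10
Step 3: 40-fold → factor 40
Step 4: 200 μL brought to 800 μL → factor 800/200 = 4
Step 5: 0.5 mL brought to 5 mL → factor 5/0.5 = 10
Dilution factor to solution 3 = 1200; to solution 5 = 48000
[solution 3]/[solution 5] = (factor to solution 5)/(factor to solution 3) = 48000/1200 = 40.0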